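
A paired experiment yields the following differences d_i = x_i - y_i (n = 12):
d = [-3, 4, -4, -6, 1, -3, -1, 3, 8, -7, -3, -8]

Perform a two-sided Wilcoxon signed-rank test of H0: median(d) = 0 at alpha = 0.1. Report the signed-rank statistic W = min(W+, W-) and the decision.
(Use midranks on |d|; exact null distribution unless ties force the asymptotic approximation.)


Step 1: Drop any zero differences (none here) and take |d_i|.
|d| = [3, 4, 4, 6, 1, 3, 1, 3, 8, 7, 3, 8]
Step 2: Midrank |d_i| (ties get averaged ranks).
ranks: |3|->4.5, |4|->7.5, |4|->7.5, |6|->9, |1|->1.5, |3|->4.5, |1|->1.5, |3|->4.5, |8|->11.5, |7|->10, |3|->4.5, |8|->11.5
Step 3: Attach original signs; sum ranks with positive sign and with negative sign.
W+ = 7.5 + 1.5 + 4.5 + 11.5 = 25
W- = 4.5 + 7.5 + 9 + 4.5 + 1.5 + 10 + 4.5 + 11.5 = 53
(Check: W+ + W- = 78 should equal n(n+1)/2 = 78.)
Step 4: Test statistic W = min(W+, W-) = 25.
Step 5: Ties in |d|, so use the tie-corrected normal approximation.
        E[W] = n(n+1)/4 = 12*13/4 = 39.
        Tie groups: |d|=1 (t=2), |d|=3 (t=4), |d|=4 (t=2), |d|=8 (t=2); sum(t^3 - t) = 78.
        Var[W] = n(n+1)(2n+1)/24 - sum(t^3-t)/48 = 3900/24 - 78/48 = 160.875.
        z = (W - E[W]) / sqrt(Var[W]) = (25 - 39) / 12.6837 = -1.1038.
        Two-sided p = 2*Phi(z) = 0.269687.
Step 6: alpha = 0.1. fail to reject H0.

W+ = 25, W- = 53, W = min = 25, p = 0.269687, fail to reject H0.


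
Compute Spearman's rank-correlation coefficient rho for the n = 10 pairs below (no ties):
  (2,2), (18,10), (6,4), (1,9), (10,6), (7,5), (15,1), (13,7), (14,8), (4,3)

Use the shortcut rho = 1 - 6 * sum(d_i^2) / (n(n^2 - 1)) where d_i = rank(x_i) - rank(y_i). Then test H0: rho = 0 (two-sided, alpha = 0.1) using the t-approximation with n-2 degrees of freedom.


Step 1: Rank x and y separately (midranks; no ties here).
rank(x): 2->2, 18->10, 6->4, 1->1, 10->6, 7->5, 15->9, 13->7, 14->8, 4->3
rank(y): 2->2, 10->10, 4->4, 9->9, 6->6, 5->5, 1->1, 7->7, 8->8, 3->3
Step 2: d_i = R_x(i) - R_y(i); compute d_i^2.
  (2-2)^2=0, (10-10)^2=0, (4-4)^2=0, (1-9)^2=64, (6-6)^2=0, (5-5)^2=0, (9-1)^2=64, (7-7)^2=0, (8-8)^2=0, (3-3)^2=0
sum(d^2) = 128.
Step 3: rho = 1 - 6*128 / (10*(10^2 - 1)) = 1 - 768/990 = 0.224242.
Step 4: Under H0, t = rho * sqrt((n-2)/(1-rho^2)) = 0.6508 ~ t(8).
Step 5: Two-sided p-value from the t-distribution with 8 df = 0.533401.
Step 6: alpha = 0.1. fail to reject H0.

rho = 0.2242, p = 0.533401, fail to reject H0 at alpha = 0.1.


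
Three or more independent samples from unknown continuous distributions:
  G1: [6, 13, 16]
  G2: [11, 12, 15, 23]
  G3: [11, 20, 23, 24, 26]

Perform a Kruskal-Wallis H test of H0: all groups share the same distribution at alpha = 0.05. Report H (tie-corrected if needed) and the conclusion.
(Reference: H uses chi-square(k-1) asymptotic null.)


Step 1: Combine all N = 12 observations and assign midranks.
sorted (value, group, rank): (6,G1,1), (11,G2,2.5), (11,G3,2.5), (12,G2,4), (13,G1,5), (15,G2,6), (16,G1,7), (20,G3,8), (23,G2,9.5), (23,G3,9.5), (24,G3,11), (26,G3,12)
Step 2: Sum ranks within each group.
R_1 = 13 (n_1 = 3)
R_2 = 22 (n_2 = 4)
R_3 = 43 (n_3 = 5)
Step 3: H = 12/(N(N+1)) * sum(R_i^2/n_i) - 3(N+1)
     = 12/(12*13) * (13^2/3 + 22^2/4 + 43^2/5) - 3*13
     = 0.076923 * 547.133 - 39
     = 3.087179.
Step 4: Ties present; correction factor C = 1 - 12/(12^3 - 12) = 0.993007. Corrected H = 3.087179 / 0.993007 = 3.108920.
Step 5: Under H0, H ~ chi^2(2); p-value = 0.211303.
Step 6: alpha = 0.05. fail to reject H0.

H = 3.1089, df = 2, p = 0.211303, fail to reject H0.


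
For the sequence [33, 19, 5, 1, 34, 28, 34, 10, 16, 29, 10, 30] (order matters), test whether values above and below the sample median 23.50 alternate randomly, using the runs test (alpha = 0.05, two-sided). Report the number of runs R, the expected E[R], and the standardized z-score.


Step 1: Compute median = 23.50; label A = above, B = below.
Labels in order: ABBBAAABBABA  (n_A = 6, n_B = 6)
Step 2: Count runs R = 7.
Step 3: Under H0 (random ordering), E[R] = 2*n_A*n_B/(n_A+n_B) + 1 = 2*6*6/12 + 1 = 7.0000.
        Var[R] = 2*n_A*n_B*(2*n_A*n_B - n_A - n_B) / ((n_A+n_B)^2 * (n_A+n_B-1)) = 4320/1584 = 2.7273.
        SD[R] = 1.6514.
Step 4: R = E[R], so z = 0 with no continuity correction.
Step 5: Two-sided p-value via normal approximation = 2*(1 - Phi(|z|)) = 1.000000.
Step 6: alpha = 0.05. fail to reject H0.

R = 7, z = 0.0000, p = 1.000000, fail to reject H0.


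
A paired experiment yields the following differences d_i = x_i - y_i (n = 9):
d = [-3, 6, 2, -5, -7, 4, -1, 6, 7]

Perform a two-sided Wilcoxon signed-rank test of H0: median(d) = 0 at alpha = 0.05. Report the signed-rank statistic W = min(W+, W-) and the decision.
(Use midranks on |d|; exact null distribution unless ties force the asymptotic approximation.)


Step 1: Drop any zero differences (none here) and take |d_i|.
|d| = [3, 6, 2, 5, 7, 4, 1, 6, 7]
Step 2: Midrank |d_i| (ties get averaged ranks).
ranks: |3|->3, |6|->6.5, |2|->2, |5|->5, |7|->8.5, |4|->4, |1|->1, |6|->6.5, |7|->8.5
Step 3: Attach original signs; sum ranks with positive sign and with negative sign.
W+ = 6.5 + 2 + 4 + 6.5 + 8.5 = 27.5
W- = 3 + 5 + 8.5 + 1 = 17.5
(Check: W+ + W- = 45 should equal n(n+1)/2 = 45.)
Step 4: Test statistic W = min(W+, W-) = 17.5.
Step 5: Ties in |d|, so use the tie-corrected normal approximation.
        E[W] = n(n+1)/4 = 9*10/4 = 22.5.
        Tie groups: |d|=6 (t=2), |d|=7 (t=2); sum(t^3 - t) = 12.
        Var[W] = n(n+1)(2n+1)/24 - sum(t^3-t)/48 = 1710/24 - 12/48 = 71.
        z = (W - E[W]) / sqrt(Var[W]) = (17.5 - 22.5) / 8.4261 = -0.5934.
        Two-sided p = 2*Phi(z) = 0.552920.
Step 6: alpha = 0.05. fail to reject H0.

W+ = 27.5, W- = 17.5, W = min = 17.5, p = 0.552920, fail to reject H0.


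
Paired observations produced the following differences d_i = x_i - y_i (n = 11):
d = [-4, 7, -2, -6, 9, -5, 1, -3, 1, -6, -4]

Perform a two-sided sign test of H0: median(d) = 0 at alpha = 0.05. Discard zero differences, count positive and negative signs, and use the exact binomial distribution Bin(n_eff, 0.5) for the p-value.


Step 1: Discard zero differences. Original n = 11; n_eff = number of nonzero differences = 11.
Nonzero differences (with sign): -4, +7, -2, -6, +9, -5, +1, -3, +1, -6, -4
Step 2: Count signs: positive = 4, negative = 7.
Step 3: Under H0: P(positive) = 0.5, so the number of positives S ~ Bin(11, 0.5).
Step 4: Two-sided exact p-value = sum of Bin(11,0.5) probabilities at or below the observed probability = 0.548828.
Step 5: alpha = 0.05. fail to reject H0.

n_eff = 11, pos = 4, neg = 7, p = 0.548828, fail to reject H0.


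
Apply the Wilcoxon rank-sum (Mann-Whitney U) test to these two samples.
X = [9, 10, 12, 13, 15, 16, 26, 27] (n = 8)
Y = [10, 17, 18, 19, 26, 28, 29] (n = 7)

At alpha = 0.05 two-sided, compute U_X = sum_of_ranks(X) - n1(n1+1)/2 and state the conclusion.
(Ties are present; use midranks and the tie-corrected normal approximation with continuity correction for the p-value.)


Step 1: Combine and sort all 15 observations; assign midranks.
sorted (value, group): (9,X), (10,X), (10,Y), (12,X), (13,X), (15,X), (16,X), (17,Y), (18,Y), (19,Y), (26,X), (26,Y), (27,X), (28,Y), (29,Y)
ranks: 9->1, 10->2.5, 10->2.5, 12->4, 13->5, 15->6, 16->7, 17->8, 18->9, 19->10, 26->11.5, 26->11.5, 27->13, 28->14, 29->15
Step 2: Rank sum for X: R1 = 1 + 2.5 + 4 + 5 + 6 + 7 + 11.5 + 13 = 50.
Step 3: U_X = R1 - n1(n1+1)/2 = 50 - 8*9/2 = 50 - 36 = 14.
       U_Y = n1*n2 - U_X = 56 - 14 = 42.
Step 4: Ties are present, so use the tie-corrected normal approximation (with continuity correction) for the p-value.
Step 5: p-value = 0.117555; compare to alpha = 0.05. fail to reject H0.

U_X = 14, p = 0.117555, fail to reject H0 at alpha = 0.05.


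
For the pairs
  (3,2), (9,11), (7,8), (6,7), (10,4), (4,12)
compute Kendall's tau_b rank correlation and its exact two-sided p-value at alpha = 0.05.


Step 1: Enumerate the 15 unordered pairs (i,j) with i<j and classify each by sign(x_j-x_i) * sign(y_j-y_i).
  (1,2):dx=+6,dy=+9->C; (1,3):dx=+4,dy=+6->C; (1,4):dx=+3,dy=+5->C; (1,5):dx=+7,dy=+2->C
  (1,6):dx=+1,dy=+10->C; (2,3):dx=-2,dy=-3->C; (2,4):dx=-3,dy=-4->C; (2,5):dx=+1,dy=-7->D
  (2,6):dx=-5,dy=+1->D; (3,4):dx=-1,dy=-1->C; (3,5):dx=+3,dy=-4->D; (3,6):dx=-3,dy=+4->D
  (4,5):dx=+4,dy=-3->D; (4,6):dx=-2,dy=+5->D; (5,6):dx=-6,dy=+8->D
Step 2: C = 8, D = 7, total pairs = 15.
Step 3: tau = (C - D)/(n(n-1)/2) = (8 - 7)/15 = 0.066667.
Step 4: Exact two-sided p-value (enumerate n! = 720 permutations of y under H0): p = 1.000000.
Step 5: alpha = 0.05. fail to reject H0.

tau_b = 0.0667 (C=8, D=7), p = 1.000000, fail to reject H0.


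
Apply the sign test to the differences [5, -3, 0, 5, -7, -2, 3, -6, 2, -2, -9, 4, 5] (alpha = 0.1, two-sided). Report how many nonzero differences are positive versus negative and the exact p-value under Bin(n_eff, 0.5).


Step 1: Discard zero differences. Original n = 13; n_eff = number of nonzero differences = 12.
Nonzero differences (with sign): +5, -3, +5, -7, -2, +3, -6, +2, -2, -9, +4, +5
Step 2: Count signs: positive = 6, negative = 6.
Step 3: Under H0: P(positive) = 0.5, so the number of positives S ~ Bin(12, 0.5).
Step 4: Two-sided exact p-value = sum of Bin(12,0.5) probabilities at or below the observed probability = 1.000000.
Step 5: alpha = 0.1. fail to reject H0.

n_eff = 12, pos = 6, neg = 6, p = 1.000000, fail to reject H0.


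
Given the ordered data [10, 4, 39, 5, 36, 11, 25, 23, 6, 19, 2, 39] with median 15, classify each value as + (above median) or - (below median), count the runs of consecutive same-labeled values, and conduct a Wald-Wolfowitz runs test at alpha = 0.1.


Step 1: Compute median = 15; label A = above, B = below.
Labels in order: BBABABAABABA  (n_A = 6, n_B = 6)
Step 2: Count runs R = 10.
Step 3: Under H0 (random ordering), E[R] = 2*n_A*n_B/(n_A+n_B) + 1 = 2*6*6/12 + 1 = 7.0000.
        Var[R] = 2*n_A*n_B*(2*n_A*n_B - n_A - n_B) / ((n_A+n_B)^2 * (n_A+n_B-1)) = 4320/1584 = 2.7273.
        SD[R] = 1.6514.
Step 4: Continuity-corrected z = (R - 0.5 - E[R]) / SD[R] = (10 - 0.5 - 7.0000) / 1.6514 = 1.5138.
Step 5: Two-sided p-value via normal approximation = 2*(1 - Phi(|z|)) = 0.130070.
Step 6: alpha = 0.1. fail to reject H0.

R = 10, z = 1.5138, p = 0.130070, fail to reject H0.


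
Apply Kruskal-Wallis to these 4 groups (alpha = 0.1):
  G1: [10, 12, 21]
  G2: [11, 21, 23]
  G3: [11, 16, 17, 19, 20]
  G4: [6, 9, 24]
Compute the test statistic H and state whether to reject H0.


Step 1: Combine all N = 14 observations and assign midranks.
sorted (value, group, rank): (6,G4,1), (9,G4,2), (10,G1,3), (11,G2,4.5), (11,G3,4.5), (12,G1,6), (16,G3,7), (17,G3,8), (19,G3,9), (20,G3,10), (21,G1,11.5), (21,G2,11.5), (23,G2,13), (24,G4,14)
Step 2: Sum ranks within each group.
R_1 = 20.5 (n_1 = 3)
R_2 = 29 (n_2 = 3)
R_3 = 38.5 (n_3 = 5)
R_4 = 17 (n_4 = 3)
Step 3: H = 12/(N(N+1)) * sum(R_i^2/n_i) - 3(N+1)
     = 12/(14*15) * (20.5^2/3 + 29^2/3 + 38.5^2/5 + 17^2/3) - 3*15
     = 0.057143 * 813.2 - 45
     = 1.468571.
Step 4: Ties present; correction factor C = 1 - 12/(14^3 - 14) = 0.995604. Corrected H = 1.468571 / 0.995604 = 1.475055.
Step 5: Under H0, H ~ chi^2(3); p-value = 0.688039.
Step 6: alpha = 0.1. fail to reject H0.

H = 1.4751, df = 3, p = 0.688039, fail to reject H0.


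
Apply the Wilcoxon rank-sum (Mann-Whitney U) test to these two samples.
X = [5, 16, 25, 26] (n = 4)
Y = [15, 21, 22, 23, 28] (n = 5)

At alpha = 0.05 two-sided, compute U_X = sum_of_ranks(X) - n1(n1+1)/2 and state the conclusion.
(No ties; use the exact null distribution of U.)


Step 1: Combine and sort all 9 observations; assign midranks.
sorted (value, group): (5,X), (15,Y), (16,X), (21,Y), (22,Y), (23,Y), (25,X), (26,X), (28,Y)
ranks: 5->1, 15->2, 16->3, 21->4, 22->5, 23->6, 25->7, 26->8, 28->9
Step 2: Rank sum for X: R1 = 1 + 3 + 7 + 8 = 19.
Step 3: U_X = R1 - n1(n1+1)/2 = 19 - 4*5/2 = 19 - 10 = 9.
       U_Y = n1*n2 - U_X = 20 - 9 = 11.
Step 4: No ties, so the exact null distribution of U (based on enumerating the C(9,4) = 126 equally likely rank assignments) gives the two-sided p-value.
Step 5: p-value = 0.904762; compare to alpha = 0.05. fail to reject H0.

U_X = 9, p = 0.904762, fail to reject H0 at alpha = 0.05.


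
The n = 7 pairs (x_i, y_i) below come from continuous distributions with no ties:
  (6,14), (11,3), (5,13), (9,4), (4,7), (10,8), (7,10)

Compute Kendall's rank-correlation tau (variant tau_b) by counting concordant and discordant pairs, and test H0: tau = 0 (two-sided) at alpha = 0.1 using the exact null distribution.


Step 1: Enumerate the 21 unordered pairs (i,j) with i<j and classify each by sign(x_j-x_i) * sign(y_j-y_i).
  (1,2):dx=+5,dy=-11->D; (1,3):dx=-1,dy=-1->C; (1,4):dx=+3,dy=-10->D; (1,5):dx=-2,dy=-7->C
  (1,6):dx=+4,dy=-6->D; (1,7):dx=+1,dy=-4->D; (2,3):dx=-6,dy=+10->D; (2,4):dx=-2,dy=+1->D
  (2,5):dx=-7,dy=+4->D; (2,6):dx=-1,dy=+5->D; (2,7):dx=-4,dy=+7->D; (3,4):dx=+4,dy=-9->D
  (3,5):dx=-1,dy=-6->C; (3,6):dx=+5,dy=-5->D; (3,7):dx=+2,dy=-3->D; (4,5):dx=-5,dy=+3->D
  (4,6):dx=+1,dy=+4->C; (4,7):dx=-2,dy=+6->D; (5,6):dx=+6,dy=+1->C; (5,7):dx=+3,dy=+3->C
  (6,7):dx=-3,dy=+2->D
Step 2: C = 6, D = 15, total pairs = 21.
Step 3: tau = (C - D)/(n(n-1)/2) = (6 - 15)/21 = -0.428571.
Step 4: Exact two-sided p-value (enumerate n! = 5040 permutations of y under H0): p = 0.238889.
Step 5: alpha = 0.1. fail to reject H0.

tau_b = -0.4286 (C=6, D=15), p = 0.238889, fail to reject H0.


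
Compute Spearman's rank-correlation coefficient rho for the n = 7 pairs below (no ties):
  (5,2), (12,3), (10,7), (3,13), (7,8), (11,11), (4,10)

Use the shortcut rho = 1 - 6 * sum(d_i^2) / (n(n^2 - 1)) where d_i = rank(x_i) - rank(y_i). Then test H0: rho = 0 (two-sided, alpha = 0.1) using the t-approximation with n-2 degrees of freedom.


Step 1: Rank x and y separately (midranks; no ties here).
rank(x): 5->3, 12->7, 10->5, 3->1, 7->4, 11->6, 4->2
rank(y): 2->1, 3->2, 7->3, 13->7, 8->4, 11->6, 10->5
Step 2: d_i = R_x(i) - R_y(i); compute d_i^2.
  (3-1)^2=4, (7-2)^2=25, (5-3)^2=4, (1-7)^2=36, (4-4)^2=0, (6-6)^2=0, (2-5)^2=9
sum(d^2) = 78.
Step 3: rho = 1 - 6*78 / (7*(7^2 - 1)) = 1 - 468/336 = -0.392857.
Step 4: Under H0, t = rho * sqrt((n-2)/(1-rho^2)) = -0.9553 ~ t(5).
Step 5: Two-sided p-value from the t-distribution with 5 df = 0.383317.
Step 6: alpha = 0.1. fail to reject H0.

rho = -0.3929, p = 0.383317, fail to reject H0 at alpha = 0.1.


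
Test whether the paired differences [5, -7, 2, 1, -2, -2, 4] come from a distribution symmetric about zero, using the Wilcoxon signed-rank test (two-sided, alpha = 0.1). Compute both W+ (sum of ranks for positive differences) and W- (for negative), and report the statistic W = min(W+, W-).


Step 1: Drop any zero differences (none here) and take |d_i|.
|d| = [5, 7, 2, 1, 2, 2, 4]
Step 2: Midrank |d_i| (ties get averaged ranks).
ranks: |5|->6, |7|->7, |2|->3, |1|->1, |2|->3, |2|->3, |4|->5
Step 3: Attach original signs; sum ranks with positive sign and with negative sign.
W+ = 6 + 3 + 1 + 5 = 15
W- = 7 + 3 + 3 = 13
(Check: W+ + W- = 28 should equal n(n+1)/2 = 28.)
Step 4: Test statistic W = min(W+, W-) = 13.
Step 5: Ties in |d|, so use the tie-corrected normal approximation.
        E[W] = n(n+1)/4 = 7*8/4 = 14.
        Tie groups: |d|=2 (t=3); sum(t^3 - t) = 24.
        Var[W] = n(n+1)(2n+1)/24 - sum(t^3-t)/48 = 840/24 - 24/48 = 34.5.
        z = (W - E[W]) / sqrt(Var[W]) = (13 - 14) / 5.8737 = -0.1703.
        Two-sided p = 2*Phi(z) = 0.864813.
Step 6: alpha = 0.1. fail to reject H0.

W+ = 15, W- = 13, W = min = 13, p = 0.864813, fail to reject H0.


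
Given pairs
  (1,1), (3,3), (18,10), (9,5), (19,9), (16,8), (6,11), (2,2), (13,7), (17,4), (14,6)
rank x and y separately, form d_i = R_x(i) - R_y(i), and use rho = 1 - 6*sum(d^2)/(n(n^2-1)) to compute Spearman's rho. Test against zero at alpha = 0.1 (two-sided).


Step 1: Rank x and y separately (midranks; no ties here).
rank(x): 1->1, 3->3, 18->10, 9->5, 19->11, 16->8, 6->4, 2->2, 13->6, 17->9, 14->7
rank(y): 1->1, 3->3, 10->10, 5->5, 9->9, 8->8, 11->11, 2->2, 7->7, 4->4, 6->6
Step 2: d_i = R_x(i) - R_y(i); compute d_i^2.
  (1-1)^2=0, (3-3)^2=0, (10-10)^2=0, (5-5)^2=0, (11-9)^2=4, (8-8)^2=0, (4-11)^2=49, (2-2)^2=0, (6-7)^2=1, (9-4)^2=25, (7-6)^2=1
sum(d^2) = 80.
Step 3: rho = 1 - 6*80 / (11*(11^2 - 1)) = 1 - 480/1320 = 0.636364.
Step 4: Under H0, t = rho * sqrt((n-2)/(1-rho^2)) = 2.4749 ~ t(9).
Step 5: Two-sided p-value from the t-distribution with 9 df = 0.035287.
Step 6: alpha = 0.1. reject H0.

rho = 0.6364, p = 0.035287, reject H0 at alpha = 0.1.


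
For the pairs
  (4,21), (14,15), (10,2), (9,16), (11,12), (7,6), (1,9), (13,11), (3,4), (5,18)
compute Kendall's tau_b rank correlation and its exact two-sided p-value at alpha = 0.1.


Step 1: Enumerate the 45 unordered pairs (i,j) with i<j and classify each by sign(x_j-x_i) * sign(y_j-y_i).
  (1,2):dx=+10,dy=-6->D; (1,3):dx=+6,dy=-19->D; (1,4):dx=+5,dy=-5->D; (1,5):dx=+7,dy=-9->D
  (1,6):dx=+3,dy=-15->D; (1,7):dx=-3,dy=-12->C; (1,8):dx=+9,dy=-10->D; (1,9):dx=-1,dy=-17->C
  (1,10):dx=+1,dy=-3->D; (2,3):dx=-4,dy=-13->C; (2,4):dx=-5,dy=+1->D; (2,5):dx=-3,dy=-3->C
  (2,6):dx=-7,dy=-9->C; (2,7):dx=-13,dy=-6->C; (2,8):dx=-1,dy=-4->C; (2,9):dx=-11,dy=-11->C
  (2,10):dx=-9,dy=+3->D; (3,4):dx=-1,dy=+14->D; (3,5):dx=+1,dy=+10->C; (3,6):dx=-3,dy=+4->D
  (3,7):dx=-9,dy=+7->D; (3,8):dx=+3,dy=+9->C; (3,9):dx=-7,dy=+2->D; (3,10):dx=-5,dy=+16->D
  (4,5):dx=+2,dy=-4->D; (4,6):dx=-2,dy=-10->C; (4,7):dx=-8,dy=-7->C; (4,8):dx=+4,dy=-5->D
  (4,9):dx=-6,dy=-12->C; (4,10):dx=-4,dy=+2->D; (5,6):dx=-4,dy=-6->C; (5,7):dx=-10,dy=-3->C
  (5,8):dx=+2,dy=-1->D; (5,9):dx=-8,dy=-8->C; (5,10):dx=-6,dy=+6->D; (6,7):dx=-6,dy=+3->D
  (6,8):dx=+6,dy=+5->C; (6,9):dx=-4,dy=-2->C; (6,10):dx=-2,dy=+12->D; (7,8):dx=+12,dy=+2->C
  (7,9):dx=+2,dy=-5->D; (7,10):dx=+4,dy=+9->C; (8,9):dx=-10,dy=-7->C; (8,10):dx=-8,dy=+7->D
  (9,10):dx=+2,dy=+14->C
Step 2: C = 22, D = 23, total pairs = 45.
Step 3: tau = (C - D)/(n(n-1)/2) = (22 - 23)/45 = -0.022222.
Step 4: Exact two-sided p-value (enumerate n! = 3628800 permutations of y under H0): p = 1.000000.
Step 5: alpha = 0.1. fail to reject H0.

tau_b = -0.0222 (C=22, D=23), p = 1.000000, fail to reject H0.


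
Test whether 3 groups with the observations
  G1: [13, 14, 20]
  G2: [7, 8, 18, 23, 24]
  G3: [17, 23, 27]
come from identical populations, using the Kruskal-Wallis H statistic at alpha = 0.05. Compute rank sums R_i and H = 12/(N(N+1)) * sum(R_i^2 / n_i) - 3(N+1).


Step 1: Combine all N = 11 observations and assign midranks.
sorted (value, group, rank): (7,G2,1), (8,G2,2), (13,G1,3), (14,G1,4), (17,G3,5), (18,G2,6), (20,G1,7), (23,G2,8.5), (23,G3,8.5), (24,G2,10), (27,G3,11)
Step 2: Sum ranks within each group.
R_1 = 14 (n_1 = 3)
R_2 = 27.5 (n_2 = 5)
R_3 = 24.5 (n_3 = 3)
Step 3: H = 12/(N(N+1)) * sum(R_i^2/n_i) - 3(N+1)
     = 12/(11*12) * (14^2/3 + 27.5^2/5 + 24.5^2/3) - 3*12
     = 0.090909 * 416.667 - 36
     = 1.878788.
Step 4: Ties present; correction factor C = 1 - 6/(11^3 - 11) = 0.995455. Corrected H = 1.878788 / 0.995455 = 1.887367.
Step 5: Under H0, H ~ chi^2(2); p-value = 0.389192.
Step 6: alpha = 0.05. fail to reject H0.

H = 1.8874, df = 2, p = 0.389192, fail to reject H0.


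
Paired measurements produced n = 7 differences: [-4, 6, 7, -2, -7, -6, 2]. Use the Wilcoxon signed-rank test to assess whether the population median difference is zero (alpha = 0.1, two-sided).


Step 1: Drop any zero differences (none here) and take |d_i|.
|d| = [4, 6, 7, 2, 7, 6, 2]
Step 2: Midrank |d_i| (ties get averaged ranks).
ranks: |4|->3, |6|->4.5, |7|->6.5, |2|->1.5, |7|->6.5, |6|->4.5, |2|->1.5
Step 3: Attach original signs; sum ranks with positive sign and with negative sign.
W+ = 4.5 + 6.5 + 1.5 = 12.5
W- = 3 + 1.5 + 6.5 + 4.5 = 15.5
(Check: W+ + W- = 28 should equal n(n+1)/2 = 28.)
Step 4: Test statistic W = min(W+, W-) = 12.5.
Step 5: Ties in |d|, so use the tie-corrected normal approximation.
        E[W] = n(n+1)/4 = 7*8/4 = 14.
        Tie groups: |d|=2 (t=2), |d|=6 (t=2), |d|=7 (t=2); sum(t^3 - t) = 18.
        Var[W] = n(n+1)(2n+1)/24 - sum(t^3-t)/48 = 840/24 - 18/48 = 34.625.
        z = (W - E[W]) / sqrt(Var[W]) = (12.5 - 14) / 5.8843 = -0.2549.
        Two-sided p = 2*Phi(z) = 0.798788.
Step 6: alpha = 0.1. fail to reject H0.

W+ = 12.5, W- = 15.5, W = min = 12.5, p = 0.798788, fail to reject H0.


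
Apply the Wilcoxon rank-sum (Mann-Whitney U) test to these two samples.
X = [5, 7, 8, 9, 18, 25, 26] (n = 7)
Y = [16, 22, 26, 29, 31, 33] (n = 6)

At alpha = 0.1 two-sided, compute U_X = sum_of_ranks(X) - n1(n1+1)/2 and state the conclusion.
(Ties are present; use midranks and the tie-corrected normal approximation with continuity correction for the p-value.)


Step 1: Combine and sort all 13 observations; assign midranks.
sorted (value, group): (5,X), (7,X), (8,X), (9,X), (16,Y), (18,X), (22,Y), (25,X), (26,X), (26,Y), (29,Y), (31,Y), (33,Y)
ranks: 5->1, 7->2, 8->3, 9->4, 16->5, 18->6, 22->7, 25->8, 26->9.5, 26->9.5, 29->11, 31->12, 33->13
Step 2: Rank sum for X: R1 = 1 + 2 + 3 + 4 + 6 + 8 + 9.5 = 33.5.
Step 3: U_X = R1 - n1(n1+1)/2 = 33.5 - 7*8/2 = 33.5 - 28 = 5.5.
       U_Y = n1*n2 - U_X = 42 - 5.5 = 36.5.
Step 4: Ties are present, so use the tie-corrected normal approximation (with continuity correction) for the p-value.
Step 5: p-value = 0.031888; compare to alpha = 0.1. reject H0.

U_X = 5.5, p = 0.031888, reject H0 at alpha = 0.1.


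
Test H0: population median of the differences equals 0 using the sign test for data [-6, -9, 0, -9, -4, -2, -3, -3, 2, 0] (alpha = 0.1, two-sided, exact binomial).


Step 1: Discard zero differences. Original n = 10; n_eff = number of nonzero differences = 8.
Nonzero differences (with sign): -6, -9, -9, -4, -2, -3, -3, +2
Step 2: Count signs: positive = 1, negative = 7.
Step 3: Under H0: P(positive) = 0.5, so the number of positives S ~ Bin(8, 0.5).
Step 4: Two-sided exact p-value = sum of Bin(8,0.5) probabilities at or below the observed probability = 0.070312.
Step 5: alpha = 0.1. reject H0.

n_eff = 8, pos = 1, neg = 7, p = 0.070312, reject H0.


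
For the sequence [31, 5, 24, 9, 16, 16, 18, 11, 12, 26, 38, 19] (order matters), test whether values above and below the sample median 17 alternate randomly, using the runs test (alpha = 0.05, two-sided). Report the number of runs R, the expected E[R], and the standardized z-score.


Step 1: Compute median = 17; label A = above, B = below.
Labels in order: ABABBBABBAAA  (n_A = 6, n_B = 6)
Step 2: Count runs R = 7.
Step 3: Under H0 (random ordering), E[R] = 2*n_A*n_B/(n_A+n_B) + 1 = 2*6*6/12 + 1 = 7.0000.
        Var[R] = 2*n_A*n_B*(2*n_A*n_B - n_A - n_B) / ((n_A+n_B)^2 * (n_A+n_B-1)) = 4320/1584 = 2.7273.
        SD[R] = 1.6514.
Step 4: R = E[R], so z = 0 with no continuity correction.
Step 5: Two-sided p-value via normal approximation = 2*(1 - Phi(|z|)) = 1.000000.
Step 6: alpha = 0.05. fail to reject H0.

R = 7, z = 0.0000, p = 1.000000, fail to reject H0.


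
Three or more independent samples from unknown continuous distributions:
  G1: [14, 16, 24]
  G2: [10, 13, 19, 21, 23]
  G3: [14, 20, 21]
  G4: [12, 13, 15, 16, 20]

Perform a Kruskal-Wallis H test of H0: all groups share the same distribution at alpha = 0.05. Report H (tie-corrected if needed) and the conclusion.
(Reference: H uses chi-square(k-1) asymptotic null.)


Step 1: Combine all N = 16 observations and assign midranks.
sorted (value, group, rank): (10,G2,1), (12,G4,2), (13,G2,3.5), (13,G4,3.5), (14,G1,5.5), (14,G3,5.5), (15,G4,7), (16,G1,8.5), (16,G4,8.5), (19,G2,10), (20,G3,11.5), (20,G4,11.5), (21,G2,13.5), (21,G3,13.5), (23,G2,15), (24,G1,16)
Step 2: Sum ranks within each group.
R_1 = 30 (n_1 = 3)
R_2 = 43 (n_2 = 5)
R_3 = 30.5 (n_3 = 3)
R_4 = 32.5 (n_4 = 5)
Step 3: H = 12/(N(N+1)) * sum(R_i^2/n_i) - 3(N+1)
     = 12/(16*17) * (30^2/3 + 43^2/5 + 30.5^2/3 + 32.5^2/5) - 3*17
     = 0.044118 * 1191.13 - 51
     = 1.550000.
Step 4: Ties present; correction factor C = 1 - 30/(16^3 - 16) = 0.992647. Corrected H = 1.550000 / 0.992647 = 1.561481.
Step 5: Under H0, H ~ chi^2(3); p-value = 0.668155.
Step 6: alpha = 0.05. fail to reject H0.

H = 1.5615, df = 3, p = 0.668155, fail to reject H0.


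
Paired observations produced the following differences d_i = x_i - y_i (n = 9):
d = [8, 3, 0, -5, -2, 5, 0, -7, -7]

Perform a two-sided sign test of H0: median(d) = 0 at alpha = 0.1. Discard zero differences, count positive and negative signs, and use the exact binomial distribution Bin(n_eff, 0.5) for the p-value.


Step 1: Discard zero differences. Original n = 9; n_eff = number of nonzero differences = 7.
Nonzero differences (with sign): +8, +3, -5, -2, +5, -7, -7
Step 2: Count signs: positive = 3, negative = 4.
Step 3: Under H0: P(positive) = 0.5, so the number of positives S ~ Bin(7, 0.5).
Step 4: Two-sided exact p-value = sum of Bin(7,0.5) probabilities at or below the observed probability = 1.000000.
Step 5: alpha = 0.1. fail to reject H0.

n_eff = 7, pos = 3, neg = 4, p = 1.000000, fail to reject H0.


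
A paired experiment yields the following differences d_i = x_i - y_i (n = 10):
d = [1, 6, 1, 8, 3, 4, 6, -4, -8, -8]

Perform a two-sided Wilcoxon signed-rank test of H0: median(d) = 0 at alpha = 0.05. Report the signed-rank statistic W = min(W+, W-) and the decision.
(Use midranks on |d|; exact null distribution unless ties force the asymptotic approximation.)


Step 1: Drop any zero differences (none here) and take |d_i|.
|d| = [1, 6, 1, 8, 3, 4, 6, 4, 8, 8]
Step 2: Midrank |d_i| (ties get averaged ranks).
ranks: |1|->1.5, |6|->6.5, |1|->1.5, |8|->9, |3|->3, |4|->4.5, |6|->6.5, |4|->4.5, |8|->9, |8|->9
Step 3: Attach original signs; sum ranks with positive sign and with negative sign.
W+ = 1.5 + 6.5 + 1.5 + 9 + 3 + 4.5 + 6.5 = 32.5
W- = 4.5 + 9 + 9 = 22.5
(Check: W+ + W- = 55 should equal n(n+1)/2 = 55.)
Step 4: Test statistic W = min(W+, W-) = 22.5.
Step 5: Ties in |d|, so use the tie-corrected normal approximation.
        E[W] = n(n+1)/4 = 10*11/4 = 27.5.
        Tie groups: |d|=1 (t=2), |d|=4 (t=2), |d|=6 (t=2), |d|=8 (t=3); sum(t^3 - t) = 42.
        Var[W] = n(n+1)(2n+1)/24 - sum(t^3-t)/48 = 2310/24 - 42/48 = 95.375.
        z = (W - E[W]) / sqrt(Var[W]) = (22.5 - 27.5) / 9.7660 = -0.5120.
        Two-sided p = 2*Phi(z) = 0.608665.
Step 6: alpha = 0.05. fail to reject H0.

W+ = 32.5, W- = 22.5, W = min = 22.5, p = 0.608665, fail to reject H0.


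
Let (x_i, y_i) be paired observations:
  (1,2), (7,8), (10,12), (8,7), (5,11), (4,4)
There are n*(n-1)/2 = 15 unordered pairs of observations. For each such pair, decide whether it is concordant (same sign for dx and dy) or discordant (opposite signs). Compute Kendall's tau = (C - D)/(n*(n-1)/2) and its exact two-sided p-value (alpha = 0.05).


Step 1: Enumerate the 15 unordered pairs (i,j) with i<j and classify each by sign(x_j-x_i) * sign(y_j-y_i).
  (1,2):dx=+6,dy=+6->C; (1,3):dx=+9,dy=+10->C; (1,4):dx=+7,dy=+5->C; (1,5):dx=+4,dy=+9->C
  (1,6):dx=+3,dy=+2->C; (2,3):dx=+3,dy=+4->C; (2,4):dx=+1,dy=-1->D; (2,5):dx=-2,dy=+3->D
  (2,6):dx=-3,dy=-4->C; (3,4):dx=-2,dy=-5->C; (3,5):dx=-5,dy=-1->C; (3,6):dx=-6,dy=-8->C
  (4,5):dx=-3,dy=+4->D; (4,6):dx=-4,dy=-3->C; (5,6):dx=-1,dy=-7->C
Step 2: C = 12, D = 3, total pairs = 15.
Step 3: tau = (C - D)/(n(n-1)/2) = (12 - 3)/15 = 0.600000.
Step 4: Exact two-sided p-value (enumerate n! = 720 permutations of y under H0): p = 0.136111.
Step 5: alpha = 0.05. fail to reject H0.

tau_b = 0.6000 (C=12, D=3), p = 0.136111, fail to reject H0.


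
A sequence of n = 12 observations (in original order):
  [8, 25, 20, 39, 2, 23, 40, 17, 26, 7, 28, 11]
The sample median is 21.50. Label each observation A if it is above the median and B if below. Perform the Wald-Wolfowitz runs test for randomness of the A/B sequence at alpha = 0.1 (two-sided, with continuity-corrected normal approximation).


Step 1: Compute median = 21.50; label A = above, B = below.
Labels in order: BABABAABABAB  (n_A = 6, n_B = 6)
Step 2: Count runs R = 11.
Step 3: Under H0 (random ordering), E[R] = 2*n_A*n_B/(n_A+n_B) + 1 = 2*6*6/12 + 1 = 7.0000.
        Var[R] = 2*n_A*n_B*(2*n_A*n_B - n_A - n_B) / ((n_A+n_B)^2 * (n_A+n_B-1)) = 4320/1584 = 2.7273.
        SD[R] = 1.6514.
Step 4: Continuity-corrected z = (R - 0.5 - E[R]) / SD[R] = (11 - 0.5 - 7.0000) / 1.6514 = 2.1194.
Step 5: Two-sided p-value via normal approximation = 2*(1 - Phi(|z|)) = 0.034060.
Step 6: alpha = 0.1. reject H0.

R = 11, z = 2.1194, p = 0.034060, reject H0.


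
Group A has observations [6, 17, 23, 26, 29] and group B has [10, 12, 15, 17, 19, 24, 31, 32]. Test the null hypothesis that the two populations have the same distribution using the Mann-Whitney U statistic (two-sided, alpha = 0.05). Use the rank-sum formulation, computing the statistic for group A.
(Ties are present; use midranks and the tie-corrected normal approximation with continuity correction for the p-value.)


Step 1: Combine and sort all 13 observations; assign midranks.
sorted (value, group): (6,X), (10,Y), (12,Y), (15,Y), (17,X), (17,Y), (19,Y), (23,X), (24,Y), (26,X), (29,X), (31,Y), (32,Y)
ranks: 6->1, 10->2, 12->3, 15->4, 17->5.5, 17->5.5, 19->7, 23->8, 24->9, 26->10, 29->11, 31->12, 32->13
Step 2: Rank sum for X: R1 = 1 + 5.5 + 8 + 10 + 11 = 35.5.
Step 3: U_X = R1 - n1(n1+1)/2 = 35.5 - 5*6/2 = 35.5 - 15 = 20.5.
       U_Y = n1*n2 - U_X = 40 - 20.5 = 19.5.
Step 4: Ties are present, so use the tie-corrected normal approximation (with continuity correction) for the p-value.
Step 5: p-value = 1.000000; compare to alpha = 0.05. fail to reject H0.

U_X = 20.5, p = 1.000000, fail to reject H0 at alpha = 0.05.


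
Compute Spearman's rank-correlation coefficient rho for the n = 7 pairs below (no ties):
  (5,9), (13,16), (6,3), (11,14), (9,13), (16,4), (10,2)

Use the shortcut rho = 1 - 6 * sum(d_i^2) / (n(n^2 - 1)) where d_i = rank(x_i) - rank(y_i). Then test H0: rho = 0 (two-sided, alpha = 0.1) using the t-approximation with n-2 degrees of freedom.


Step 1: Rank x and y separately (midranks; no ties here).
rank(x): 5->1, 13->6, 6->2, 11->5, 9->3, 16->7, 10->4
rank(y): 9->4, 16->7, 3->2, 14->6, 13->5, 4->3, 2->1
Step 2: d_i = R_x(i) - R_y(i); compute d_i^2.
  (1-4)^2=9, (6-7)^2=1, (2-2)^2=0, (5-6)^2=1, (3-5)^2=4, (7-3)^2=16, (4-1)^2=9
sum(d^2) = 40.
Step 3: rho = 1 - 6*40 / (7*(7^2 - 1)) = 1 - 240/336 = 0.285714.
Step 4: Under H0, t = rho * sqrt((n-2)/(1-rho^2)) = 0.6667 ~ t(5).
Step 5: Two-sided p-value from the t-distribution with 5 df = 0.534509.
Step 6: alpha = 0.1. fail to reject H0.

rho = 0.2857, p = 0.534509, fail to reject H0 at alpha = 0.1.


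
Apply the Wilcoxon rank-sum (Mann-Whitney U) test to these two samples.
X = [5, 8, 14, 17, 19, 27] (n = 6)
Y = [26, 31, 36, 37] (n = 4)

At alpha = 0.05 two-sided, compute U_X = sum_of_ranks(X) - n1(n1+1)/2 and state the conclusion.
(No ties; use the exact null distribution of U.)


Step 1: Combine and sort all 10 observations; assign midranks.
sorted (value, group): (5,X), (8,X), (14,X), (17,X), (19,X), (26,Y), (27,X), (31,Y), (36,Y), (37,Y)
ranks: 5->1, 8->2, 14->3, 17->4, 19->5, 26->6, 27->7, 31->8, 36->9, 37->10
Step 2: Rank sum for X: R1 = 1 + 2 + 3 + 4 + 5 + 7 = 22.
Step 3: U_X = R1 - n1(n1+1)/2 = 22 - 6*7/2 = 22 - 21 = 1.
       U_Y = n1*n2 - U_X = 24 - 1 = 23.
Step 4: No ties, so the exact null distribution of U (based on enumerating the C(10,6) = 210 equally likely rank assignments) gives the two-sided p-value.
Step 5: p-value = 0.019048; compare to alpha = 0.05. reject H0.

U_X = 1, p = 0.019048, reject H0 at alpha = 0.05.


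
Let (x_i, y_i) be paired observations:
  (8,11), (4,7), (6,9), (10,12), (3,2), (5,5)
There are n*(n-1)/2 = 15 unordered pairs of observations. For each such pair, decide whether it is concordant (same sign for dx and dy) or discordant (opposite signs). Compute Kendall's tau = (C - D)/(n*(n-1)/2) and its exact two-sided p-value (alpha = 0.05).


Step 1: Enumerate the 15 unordered pairs (i,j) with i<j and classify each by sign(x_j-x_i) * sign(y_j-y_i).
  (1,2):dx=-4,dy=-4->C; (1,3):dx=-2,dy=-2->C; (1,4):dx=+2,dy=+1->C; (1,5):dx=-5,dy=-9->C
  (1,6):dx=-3,dy=-6->C; (2,3):dx=+2,dy=+2->C; (2,4):dx=+6,dy=+5->C; (2,5):dx=-1,dy=-5->C
  (2,6):dx=+1,dy=-2->D; (3,4):dx=+4,dy=+3->C; (3,5):dx=-3,dy=-7->C; (3,6):dx=-1,dy=-4->C
  (4,5):dx=-7,dy=-10->C; (4,6):dx=-5,dy=-7->C; (5,6):dx=+2,dy=+3->C
Step 2: C = 14, D = 1, total pairs = 15.
Step 3: tau = (C - D)/(n(n-1)/2) = (14 - 1)/15 = 0.866667.
Step 4: Exact two-sided p-value (enumerate n! = 720 permutations of y under H0): p = 0.016667.
Step 5: alpha = 0.05. reject H0.

tau_b = 0.8667 (C=14, D=1), p = 0.016667, reject H0.


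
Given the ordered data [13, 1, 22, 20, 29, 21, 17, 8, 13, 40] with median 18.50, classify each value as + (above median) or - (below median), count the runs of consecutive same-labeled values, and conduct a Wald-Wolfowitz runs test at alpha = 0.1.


Step 1: Compute median = 18.50; label A = above, B = below.
Labels in order: BBAAAABBBA  (n_A = 5, n_B = 5)
Step 2: Count runs R = 4.
Step 3: Under H0 (random ordering), E[R] = 2*n_A*n_B/(n_A+n_B) + 1 = 2*5*5/10 + 1 = 6.0000.
        Var[R] = 2*n_A*n_B*(2*n_A*n_B - n_A - n_B) / ((n_A+n_B)^2 * (n_A+n_B-1)) = 2000/900 = 2.2222.
        SD[R] = 1.4907.
Step 4: Continuity-corrected z = (R + 0.5 - E[R]) / SD[R] = (4 + 0.5 - 6.0000) / 1.4907 = -1.0062.
Step 5: Two-sided p-value via normal approximation = 2*(1 - Phi(|z|)) = 0.314305.
Step 6: alpha = 0.1. fail to reject H0.

R = 4, z = -1.0062, p = 0.314305, fail to reject H0.


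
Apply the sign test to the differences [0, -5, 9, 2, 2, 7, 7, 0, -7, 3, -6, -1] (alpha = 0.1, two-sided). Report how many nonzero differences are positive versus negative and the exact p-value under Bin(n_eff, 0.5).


Step 1: Discard zero differences. Original n = 12; n_eff = number of nonzero differences = 10.
Nonzero differences (with sign): -5, +9, +2, +2, +7, +7, -7, +3, -6, -1
Step 2: Count signs: positive = 6, negative = 4.
Step 3: Under H0: P(positive) = 0.5, so the number of positives S ~ Bin(10, 0.5).
Step 4: Two-sided exact p-value = sum of Bin(10,0.5) probabilities at or below the observed probability = 0.753906.
Step 5: alpha = 0.1. fail to reject H0.

n_eff = 10, pos = 6, neg = 4, p = 0.753906, fail to reject H0.


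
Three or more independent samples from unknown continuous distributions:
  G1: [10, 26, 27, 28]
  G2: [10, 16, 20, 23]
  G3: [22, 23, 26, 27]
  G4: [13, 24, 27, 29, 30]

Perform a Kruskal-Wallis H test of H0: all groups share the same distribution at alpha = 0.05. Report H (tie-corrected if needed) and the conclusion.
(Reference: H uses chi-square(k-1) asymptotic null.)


Step 1: Combine all N = 17 observations and assign midranks.
sorted (value, group, rank): (10,G1,1.5), (10,G2,1.5), (13,G4,3), (16,G2,4), (20,G2,5), (22,G3,6), (23,G2,7.5), (23,G3,7.5), (24,G4,9), (26,G1,10.5), (26,G3,10.5), (27,G1,13), (27,G3,13), (27,G4,13), (28,G1,15), (29,G4,16), (30,G4,17)
Step 2: Sum ranks within each group.
R_1 = 40 (n_1 = 4)
R_2 = 18 (n_2 = 4)
R_3 = 37 (n_3 = 4)
R_4 = 58 (n_4 = 5)
Step 3: H = 12/(N(N+1)) * sum(R_i^2/n_i) - 3(N+1)
     = 12/(17*18) * (40^2/4 + 18^2/4 + 37^2/4 + 58^2/5) - 3*18
     = 0.039216 * 1496.05 - 54
     = 4.668627.
Step 4: Ties present; correction factor C = 1 - 42/(17^3 - 17) = 0.991422. Corrected H = 4.668627 / 0.991422 = 4.709023.
Step 5: Under H0, H ~ chi^2(3); p-value = 0.194387.
Step 6: alpha = 0.05. fail to reject H0.

H = 4.7090, df = 3, p = 0.194387, fail to reject H0.


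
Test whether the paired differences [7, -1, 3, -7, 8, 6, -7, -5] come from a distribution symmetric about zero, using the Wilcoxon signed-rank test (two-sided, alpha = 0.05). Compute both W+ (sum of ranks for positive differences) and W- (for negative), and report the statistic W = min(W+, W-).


Step 1: Drop any zero differences (none here) and take |d_i|.
|d| = [7, 1, 3, 7, 8, 6, 7, 5]
Step 2: Midrank |d_i| (ties get averaged ranks).
ranks: |7|->6, |1|->1, |3|->2, |7|->6, |8|->8, |6|->4, |7|->6, |5|->3
Step 3: Attach original signs; sum ranks with positive sign and with negative sign.
W+ = 6 + 2 + 8 + 4 = 20
W- = 1 + 6 + 6 + 3 = 16
(Check: W+ + W- = 36 should equal n(n+1)/2 = 36.)
Step 4: Test statistic W = min(W+, W-) = 16.
Step 5: Ties in |d|, so use the tie-corrected normal approximation.
        E[W] = n(n+1)/4 = 8*9/4 = 18.
        Tie groups: |d|=7 (t=3); sum(t^3 - t) = 24.
        Var[W] = n(n+1)(2n+1)/24 - sum(t^3-t)/48 = 1224/24 - 24/48 = 50.5.
        z = (W - E[W]) / sqrt(Var[W]) = (16 - 18) / 7.1063 = -0.2814.
        Two-sided p = 2*Phi(z) = 0.778374.
Step 6: alpha = 0.05. fail to reject H0.

W+ = 20, W- = 16, W = min = 16, p = 0.778374, fail to reject H0.


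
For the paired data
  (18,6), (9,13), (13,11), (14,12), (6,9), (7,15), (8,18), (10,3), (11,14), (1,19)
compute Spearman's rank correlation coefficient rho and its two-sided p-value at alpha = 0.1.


Step 1: Rank x and y separately (midranks; no ties here).
rank(x): 18->10, 9->5, 13->8, 14->9, 6->2, 7->3, 8->4, 10->6, 11->7, 1->1
rank(y): 6->2, 13->6, 11->4, 12->5, 9->3, 15->8, 18->9, 3->1, 14->7, 19->10
Step 2: d_i = R_x(i) - R_y(i); compute d_i^2.
  (10-2)^2=64, (5-6)^2=1, (8-4)^2=16, (9-5)^2=16, (2-3)^2=1, (3-8)^2=25, (4-9)^2=25, (6-1)^2=25, (7-7)^2=0, (1-10)^2=81
sum(d^2) = 254.
Step 3: rho = 1 - 6*254 / (10*(10^2 - 1)) = 1 - 1524/990 = -0.539394.
Step 4: Under H0, t = rho * sqrt((n-2)/(1-rho^2)) = -1.8118 ~ t(8).
Step 5: Two-sided p-value from the t-distribution with 8 df = 0.107593.
Step 6: alpha = 0.1. fail to reject H0.

rho = -0.5394, p = 0.107593, fail to reject H0 at alpha = 0.1.


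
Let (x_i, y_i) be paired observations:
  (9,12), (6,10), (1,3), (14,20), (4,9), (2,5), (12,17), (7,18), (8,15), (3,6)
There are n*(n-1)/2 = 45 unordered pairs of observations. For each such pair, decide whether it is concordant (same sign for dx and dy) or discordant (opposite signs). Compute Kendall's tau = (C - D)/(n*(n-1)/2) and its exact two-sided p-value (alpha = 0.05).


Step 1: Enumerate the 45 unordered pairs (i,j) with i<j and classify each by sign(x_j-x_i) * sign(y_j-y_i).
  (1,2):dx=-3,dy=-2->C; (1,3):dx=-8,dy=-9->C; (1,4):dx=+5,dy=+8->C; (1,5):dx=-5,dy=-3->C
  (1,6):dx=-7,dy=-7->C; (1,7):dx=+3,dy=+5->C; (1,8):dx=-2,dy=+6->D; (1,9):dx=-1,dy=+3->D
  (1,10):dx=-6,dy=-6->C; (2,3):dx=-5,dy=-7->C; (2,4):dx=+8,dy=+10->C; (2,5):dx=-2,dy=-1->C
  (2,6):dx=-4,dy=-5->C; (2,7):dx=+6,dy=+7->C; (2,8):dx=+1,dy=+8->C; (2,9):dx=+2,dy=+5->C
  (2,10):dx=-3,dy=-4->C; (3,4):dx=+13,dy=+17->C; (3,5):dx=+3,dy=+6->C; (3,6):dx=+1,dy=+2->C
  (3,7):dx=+11,dy=+14->C; (3,8):dx=+6,dy=+15->C; (3,9):dx=+7,dy=+12->C; (3,10):dx=+2,dy=+3->C
  (4,5):dx=-10,dy=-11->C; (4,6):dx=-12,dy=-15->C; (4,7):dx=-2,dy=-3->C; (4,8):dx=-7,dy=-2->C
  (4,9):dx=-6,dy=-5->C; (4,10):dx=-11,dy=-14->C; (5,6):dx=-2,dy=-4->C; (5,7):dx=+8,dy=+8->C
  (5,8):dx=+3,dy=+9->C; (5,9):dx=+4,dy=+6->C; (5,10):dx=-1,dy=-3->C; (6,7):dx=+10,dy=+12->C
  (6,8):dx=+5,dy=+13->C; (6,9):dx=+6,dy=+10->C; (6,10):dx=+1,dy=+1->C; (7,8):dx=-5,dy=+1->D
  (7,9):dx=-4,dy=-2->C; (7,10):dx=-9,dy=-11->C; (8,9):dx=+1,dy=-3->D; (8,10):dx=-4,dy=-12->C
  (9,10):dx=-5,dy=-9->C
Step 2: C = 41, D = 4, total pairs = 45.
Step 3: tau = (C - D)/(n(n-1)/2) = (41 - 4)/45 = 0.822222.
Step 4: Exact two-sided p-value (enumerate n! = 3628800 permutations of y under H0): p = 0.000358.
Step 5: alpha = 0.05. reject H0.

tau_b = 0.8222 (C=41, D=4), p = 0.000358, reject H0.


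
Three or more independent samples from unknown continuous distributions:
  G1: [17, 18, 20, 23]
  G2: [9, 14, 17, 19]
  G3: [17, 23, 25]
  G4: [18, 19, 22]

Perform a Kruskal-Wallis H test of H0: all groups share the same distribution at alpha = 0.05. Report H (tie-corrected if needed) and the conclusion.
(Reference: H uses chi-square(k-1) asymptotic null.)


Step 1: Combine all N = 14 observations and assign midranks.
sorted (value, group, rank): (9,G2,1), (14,G2,2), (17,G1,4), (17,G2,4), (17,G3,4), (18,G1,6.5), (18,G4,6.5), (19,G2,8.5), (19,G4,8.5), (20,G1,10), (22,G4,11), (23,G1,12.5), (23,G3,12.5), (25,G3,14)
Step 2: Sum ranks within each group.
R_1 = 33 (n_1 = 4)
R_2 = 15.5 (n_2 = 4)
R_3 = 30.5 (n_3 = 3)
R_4 = 26 (n_4 = 3)
Step 3: H = 12/(N(N+1)) * sum(R_i^2/n_i) - 3(N+1)
     = 12/(14*15) * (33^2/4 + 15.5^2/4 + 30.5^2/3 + 26^2/3) - 3*15
     = 0.057143 * 867.729 - 45
     = 4.584524.
Step 4: Ties present; correction factor C = 1 - 42/(14^3 - 14) = 0.984615. Corrected H = 4.584524 / 0.984615 = 4.656157.
Step 5: Under H0, H ~ chi^2(3); p-value = 0.198777.
Step 6: alpha = 0.05. fail to reject H0.

H = 4.6562, df = 3, p = 0.198777, fail to reject H0.
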